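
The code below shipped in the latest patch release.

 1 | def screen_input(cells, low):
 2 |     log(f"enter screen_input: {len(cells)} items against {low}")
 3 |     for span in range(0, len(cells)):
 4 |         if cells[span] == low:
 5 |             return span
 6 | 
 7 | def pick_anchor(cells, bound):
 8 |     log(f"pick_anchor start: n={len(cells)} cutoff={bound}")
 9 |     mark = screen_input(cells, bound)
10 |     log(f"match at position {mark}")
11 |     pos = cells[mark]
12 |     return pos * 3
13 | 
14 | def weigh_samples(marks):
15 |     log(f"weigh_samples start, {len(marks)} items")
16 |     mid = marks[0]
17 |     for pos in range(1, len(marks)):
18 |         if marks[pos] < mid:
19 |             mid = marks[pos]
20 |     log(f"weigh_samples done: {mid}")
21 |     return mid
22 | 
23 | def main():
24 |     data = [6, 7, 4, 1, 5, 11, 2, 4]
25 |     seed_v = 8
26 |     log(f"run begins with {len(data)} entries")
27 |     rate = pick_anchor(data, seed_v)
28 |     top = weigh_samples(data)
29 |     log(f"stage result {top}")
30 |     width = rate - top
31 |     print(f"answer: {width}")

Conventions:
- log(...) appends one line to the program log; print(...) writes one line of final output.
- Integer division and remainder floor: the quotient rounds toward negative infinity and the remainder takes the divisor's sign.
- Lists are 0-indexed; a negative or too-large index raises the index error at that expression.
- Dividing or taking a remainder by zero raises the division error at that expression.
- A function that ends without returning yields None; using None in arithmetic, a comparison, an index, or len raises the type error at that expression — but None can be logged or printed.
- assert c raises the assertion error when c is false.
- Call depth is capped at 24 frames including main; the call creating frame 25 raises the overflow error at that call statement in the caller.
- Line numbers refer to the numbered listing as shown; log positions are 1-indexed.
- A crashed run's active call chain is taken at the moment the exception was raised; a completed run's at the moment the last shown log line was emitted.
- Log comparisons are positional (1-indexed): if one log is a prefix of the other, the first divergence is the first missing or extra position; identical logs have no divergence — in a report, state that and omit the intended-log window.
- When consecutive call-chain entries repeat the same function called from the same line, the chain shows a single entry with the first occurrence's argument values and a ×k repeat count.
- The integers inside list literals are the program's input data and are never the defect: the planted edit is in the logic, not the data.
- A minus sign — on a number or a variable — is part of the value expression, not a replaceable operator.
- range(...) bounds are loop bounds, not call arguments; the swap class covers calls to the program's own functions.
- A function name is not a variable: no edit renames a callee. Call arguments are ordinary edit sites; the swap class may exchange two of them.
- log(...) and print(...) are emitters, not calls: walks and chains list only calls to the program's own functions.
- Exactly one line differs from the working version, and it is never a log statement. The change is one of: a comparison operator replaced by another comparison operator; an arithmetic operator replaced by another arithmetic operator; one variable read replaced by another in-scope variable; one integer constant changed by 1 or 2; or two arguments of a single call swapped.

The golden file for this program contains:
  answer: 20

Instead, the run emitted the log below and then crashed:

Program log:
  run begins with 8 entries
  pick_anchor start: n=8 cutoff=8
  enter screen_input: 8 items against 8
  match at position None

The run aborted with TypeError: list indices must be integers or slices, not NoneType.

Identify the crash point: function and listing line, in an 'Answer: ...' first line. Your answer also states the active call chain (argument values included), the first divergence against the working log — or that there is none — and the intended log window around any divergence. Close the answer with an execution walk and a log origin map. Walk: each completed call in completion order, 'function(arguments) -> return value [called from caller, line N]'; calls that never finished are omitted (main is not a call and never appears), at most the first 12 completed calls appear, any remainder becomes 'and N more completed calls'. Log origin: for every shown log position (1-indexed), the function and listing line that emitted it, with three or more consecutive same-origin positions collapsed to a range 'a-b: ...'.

Answer: the error was raised in pick_anchor, line 11.
Key observation: At log position 2 the runs split — shown 'pick_anchor start: n=8 cutoff=8', but the working version logs 'pick_anchor start: n=8 cutoff=7'.
Call chain: main -> pick_anchor([6, 7, 4, 1, 5, 11, 2, 4], 8) (called at line 27).
First divergence: position 2; shown 'pick_anchor start: n=8 cutoff=8' vs intended 'pick_anchor start: n=8 cutoff=7'.
Intended log window:
  1: run begins with 8 entries
  2: pick_anchor start: n=8 cutoff=7
  3: enter screen_input: 8 items against 7
Execution walk:
  screen_input([6, 7, 4, 1, 5, 11, 2, 4], 8) -> None  [called from pick_anchor, line 9]
Log line origins:
  1: emitted by main (line 26)
  2: emitted by pick_anchor (line 8)
  3: emitted by screen_input (line 2)
  4: emitted by pick_anchor (line 10)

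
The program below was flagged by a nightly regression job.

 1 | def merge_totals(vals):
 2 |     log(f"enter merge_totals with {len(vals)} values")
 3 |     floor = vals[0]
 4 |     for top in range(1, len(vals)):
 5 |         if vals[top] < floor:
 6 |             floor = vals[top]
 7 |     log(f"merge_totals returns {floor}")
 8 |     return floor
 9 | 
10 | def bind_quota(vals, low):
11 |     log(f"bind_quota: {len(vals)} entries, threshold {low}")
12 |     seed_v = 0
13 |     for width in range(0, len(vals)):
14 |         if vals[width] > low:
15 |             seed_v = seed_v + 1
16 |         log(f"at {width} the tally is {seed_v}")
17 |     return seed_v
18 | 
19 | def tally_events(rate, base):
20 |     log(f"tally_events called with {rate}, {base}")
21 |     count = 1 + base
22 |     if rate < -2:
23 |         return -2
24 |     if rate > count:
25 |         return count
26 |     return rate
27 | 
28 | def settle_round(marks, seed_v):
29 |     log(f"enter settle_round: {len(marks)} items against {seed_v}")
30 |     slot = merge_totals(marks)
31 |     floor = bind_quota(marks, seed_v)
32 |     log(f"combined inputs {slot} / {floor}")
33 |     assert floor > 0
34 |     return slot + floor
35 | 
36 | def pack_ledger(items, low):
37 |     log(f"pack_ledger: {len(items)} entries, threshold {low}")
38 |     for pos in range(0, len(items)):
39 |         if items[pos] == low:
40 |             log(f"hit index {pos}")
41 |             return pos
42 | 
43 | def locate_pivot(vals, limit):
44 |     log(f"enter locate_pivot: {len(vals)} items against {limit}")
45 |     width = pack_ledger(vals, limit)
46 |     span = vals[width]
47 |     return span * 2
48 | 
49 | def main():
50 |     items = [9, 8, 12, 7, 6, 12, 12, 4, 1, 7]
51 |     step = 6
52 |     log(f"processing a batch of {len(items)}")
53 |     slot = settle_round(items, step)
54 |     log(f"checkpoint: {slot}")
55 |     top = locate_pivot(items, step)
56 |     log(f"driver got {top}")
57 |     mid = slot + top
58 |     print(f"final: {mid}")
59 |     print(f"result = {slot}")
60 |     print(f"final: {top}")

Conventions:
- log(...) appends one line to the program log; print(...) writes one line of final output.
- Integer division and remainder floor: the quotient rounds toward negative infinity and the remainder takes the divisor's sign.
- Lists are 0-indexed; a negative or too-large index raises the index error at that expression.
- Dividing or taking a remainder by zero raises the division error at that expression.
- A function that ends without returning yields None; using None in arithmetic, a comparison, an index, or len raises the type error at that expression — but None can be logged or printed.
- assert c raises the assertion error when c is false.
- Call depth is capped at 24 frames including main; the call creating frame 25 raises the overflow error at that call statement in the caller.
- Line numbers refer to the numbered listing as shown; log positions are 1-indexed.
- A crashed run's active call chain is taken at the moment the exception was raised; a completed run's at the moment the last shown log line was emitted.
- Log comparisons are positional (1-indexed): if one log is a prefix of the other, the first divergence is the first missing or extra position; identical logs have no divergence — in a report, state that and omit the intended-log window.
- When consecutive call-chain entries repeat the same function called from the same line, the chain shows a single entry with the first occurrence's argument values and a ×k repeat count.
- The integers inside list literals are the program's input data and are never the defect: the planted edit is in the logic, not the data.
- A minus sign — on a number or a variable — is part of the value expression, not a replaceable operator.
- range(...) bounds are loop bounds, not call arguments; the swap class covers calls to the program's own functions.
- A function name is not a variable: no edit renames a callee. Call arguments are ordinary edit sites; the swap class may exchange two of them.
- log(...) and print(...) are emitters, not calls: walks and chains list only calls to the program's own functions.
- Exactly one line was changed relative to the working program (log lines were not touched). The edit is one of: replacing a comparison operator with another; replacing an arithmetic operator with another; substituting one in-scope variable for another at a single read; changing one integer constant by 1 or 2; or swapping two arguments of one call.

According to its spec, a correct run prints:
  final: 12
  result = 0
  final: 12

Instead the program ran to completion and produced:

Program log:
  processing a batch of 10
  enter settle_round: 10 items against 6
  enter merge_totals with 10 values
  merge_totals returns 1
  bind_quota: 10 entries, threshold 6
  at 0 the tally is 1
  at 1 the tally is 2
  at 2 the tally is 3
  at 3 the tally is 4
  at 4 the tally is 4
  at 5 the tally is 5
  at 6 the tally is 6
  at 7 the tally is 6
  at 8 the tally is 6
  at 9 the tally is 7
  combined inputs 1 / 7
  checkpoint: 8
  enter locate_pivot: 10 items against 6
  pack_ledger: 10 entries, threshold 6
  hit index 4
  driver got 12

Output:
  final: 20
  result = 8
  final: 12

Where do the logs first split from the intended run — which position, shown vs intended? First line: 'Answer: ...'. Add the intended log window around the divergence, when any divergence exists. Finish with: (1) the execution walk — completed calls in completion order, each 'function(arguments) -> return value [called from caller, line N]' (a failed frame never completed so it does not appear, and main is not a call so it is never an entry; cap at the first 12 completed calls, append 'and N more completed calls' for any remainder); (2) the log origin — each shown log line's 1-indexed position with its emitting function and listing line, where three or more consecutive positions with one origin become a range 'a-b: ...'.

Answer: position 17; shown 'checkpoint: 8' vs intended 'checkpoint: 0'.
Intended log window:
  15: at 9 the tally is 7
  16: combined inputs 1 / 7
  17: checkpoint: 0
  18: enter locate_pivot: 10 items against 6
Execution walk:
  merge_totals([9, 8, 12, 7, 6, 12, 12, 4, 1, 7]) -> 1  [called from settle_round, line 30]
  bind_quota([9, 8, 12, 7, 6, 12, 12, 4, 1, 7], 6) -> 7  [called from settle_round, line 31]
  settle_round([9, 8, 12, 7, 6, 12, 12, 4, 1, 7], 6) -> 8  [called from main, line 53]
  pack_ledger([9, 8, 12, 7, 6, 12, 12, 4, 1, 7], 6) -> 4  [called from locate_pivot, line 45]
  locate_pivot([9, 8, 12, 7, 6, 12, 12, 4, 1, 7], 6) -> 12  [called from main, line 55]
Origin of each log line:
  1: emitted by main (line 52)
  2: emitted by settle_round (line 29)
  3: emitted by merge_totals (line 2)
  4: emitted by merge_totals (line 7)
  5: emitted by bind_quota (line 11)
  6-15: emitted by bind_quota (line 16)
  16: emitted by settle_round (line 32)
  17: emitted by main (line 54)
  18: emitted by locate_pivot (line 44)
  19: emitted by pack_ledger (line 37)
  20: emitted by pack_ledger (line 40)
  21: emitted by main (line 56)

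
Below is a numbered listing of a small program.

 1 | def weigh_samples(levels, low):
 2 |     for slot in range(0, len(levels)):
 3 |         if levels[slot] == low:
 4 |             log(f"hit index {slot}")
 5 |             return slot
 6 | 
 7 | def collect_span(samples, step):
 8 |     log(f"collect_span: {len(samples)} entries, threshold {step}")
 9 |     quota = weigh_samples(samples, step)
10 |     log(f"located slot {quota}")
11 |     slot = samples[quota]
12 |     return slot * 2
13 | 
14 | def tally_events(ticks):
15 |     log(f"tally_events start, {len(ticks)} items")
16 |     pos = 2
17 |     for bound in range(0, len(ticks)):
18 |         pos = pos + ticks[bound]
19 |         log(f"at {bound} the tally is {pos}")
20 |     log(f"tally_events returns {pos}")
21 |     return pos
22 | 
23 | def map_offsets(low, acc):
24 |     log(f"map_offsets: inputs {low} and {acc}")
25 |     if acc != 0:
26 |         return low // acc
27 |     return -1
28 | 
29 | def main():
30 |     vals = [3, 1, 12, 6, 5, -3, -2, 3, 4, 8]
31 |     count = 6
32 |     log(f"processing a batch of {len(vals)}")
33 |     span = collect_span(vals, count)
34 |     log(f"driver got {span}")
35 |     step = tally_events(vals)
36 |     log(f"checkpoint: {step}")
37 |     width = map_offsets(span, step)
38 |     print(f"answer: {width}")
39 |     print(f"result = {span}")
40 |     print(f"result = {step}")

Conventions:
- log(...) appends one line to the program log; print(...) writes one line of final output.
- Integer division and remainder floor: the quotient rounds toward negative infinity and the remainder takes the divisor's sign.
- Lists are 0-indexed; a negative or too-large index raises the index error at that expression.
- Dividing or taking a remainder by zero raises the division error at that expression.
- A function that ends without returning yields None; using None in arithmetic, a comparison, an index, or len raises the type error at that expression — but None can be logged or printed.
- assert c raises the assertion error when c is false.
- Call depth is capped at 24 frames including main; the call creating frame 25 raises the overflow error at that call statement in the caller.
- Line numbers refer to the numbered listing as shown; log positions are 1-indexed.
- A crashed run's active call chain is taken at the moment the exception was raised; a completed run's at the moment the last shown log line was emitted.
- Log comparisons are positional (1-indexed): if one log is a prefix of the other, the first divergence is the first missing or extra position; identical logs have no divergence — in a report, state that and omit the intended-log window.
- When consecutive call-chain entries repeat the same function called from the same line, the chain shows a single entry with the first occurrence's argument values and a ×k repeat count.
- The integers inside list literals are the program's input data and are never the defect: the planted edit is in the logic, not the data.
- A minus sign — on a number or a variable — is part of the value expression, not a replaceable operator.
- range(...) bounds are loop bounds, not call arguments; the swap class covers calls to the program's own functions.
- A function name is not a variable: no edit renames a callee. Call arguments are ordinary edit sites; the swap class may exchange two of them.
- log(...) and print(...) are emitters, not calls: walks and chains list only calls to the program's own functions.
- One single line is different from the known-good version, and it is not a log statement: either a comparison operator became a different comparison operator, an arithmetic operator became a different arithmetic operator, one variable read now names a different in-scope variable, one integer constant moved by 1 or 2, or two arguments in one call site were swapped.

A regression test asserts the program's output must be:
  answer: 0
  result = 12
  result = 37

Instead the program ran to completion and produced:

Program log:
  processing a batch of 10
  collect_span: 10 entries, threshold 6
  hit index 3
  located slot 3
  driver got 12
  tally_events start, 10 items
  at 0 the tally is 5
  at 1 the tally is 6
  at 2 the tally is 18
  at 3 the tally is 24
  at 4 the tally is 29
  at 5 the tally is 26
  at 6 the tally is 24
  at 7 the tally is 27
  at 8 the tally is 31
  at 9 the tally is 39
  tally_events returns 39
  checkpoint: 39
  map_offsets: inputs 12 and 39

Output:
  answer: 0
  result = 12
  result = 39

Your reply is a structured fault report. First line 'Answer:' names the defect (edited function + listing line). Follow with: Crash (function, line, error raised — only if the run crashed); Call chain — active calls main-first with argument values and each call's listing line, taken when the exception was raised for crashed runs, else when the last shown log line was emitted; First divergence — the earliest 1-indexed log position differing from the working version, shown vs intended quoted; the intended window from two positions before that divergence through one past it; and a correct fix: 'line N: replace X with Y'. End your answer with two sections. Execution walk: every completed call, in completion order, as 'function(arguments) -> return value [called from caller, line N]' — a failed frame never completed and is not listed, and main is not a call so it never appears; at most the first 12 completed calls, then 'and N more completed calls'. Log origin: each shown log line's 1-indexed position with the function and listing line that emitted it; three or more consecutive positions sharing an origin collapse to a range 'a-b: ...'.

Answer: the defect is in tally_events at line 16.
The tell: At log position 7 the runs split — shown 'at 0 the tally is 5', but the working version logs 'at 0 the tally is 3'.
Call chain: main -> map_offsets(12, 39) (called at line 37).
First divergence: at position 7 the run shows 'at 0 the tally is 5' where the working version logs 'at 0 the tally is 3'.
Intended log window:
  5: driver got 12
  6: tally_events start, 10 items
  7: at 0 the tally is 3
  8: at 1 the tally is 4
Execution walk:
  weigh_samples([3, 1, 12, 6, 5, -3, -2, 3, 4, 8], 6) -> 3  [called from collect_span, line 9]
  collect_span([3, 1, 12, 6, 5, -3, -2, 3, 4, 8], 6) -> 12  [called from main, line 33]
  tally_events([3, 1, 12, 6, 5, -3, -2, 3, 4, 8]) -> 39  [called from main, line 35]
  map_offsets(12, 39) -> 0  [called from main, line 37]
Log line origins:
  1: emitted by main (line 32)
  2: emitted by collect_span (line 8)
  3: emitted by weigh_samples (line 4)
  4: emitted by collect_span (line 10)
  5: emitted by main (line 34)
  6: emitted by tally_events (line 15)
  7-16: emitted by tally_events (line 19)
  17: emitted by tally_events (line 20)
  18: emitted by main (line 36)
  19: emitted by map_offsets (line 24)
A correct fix: line 16: replace `2` with `0`.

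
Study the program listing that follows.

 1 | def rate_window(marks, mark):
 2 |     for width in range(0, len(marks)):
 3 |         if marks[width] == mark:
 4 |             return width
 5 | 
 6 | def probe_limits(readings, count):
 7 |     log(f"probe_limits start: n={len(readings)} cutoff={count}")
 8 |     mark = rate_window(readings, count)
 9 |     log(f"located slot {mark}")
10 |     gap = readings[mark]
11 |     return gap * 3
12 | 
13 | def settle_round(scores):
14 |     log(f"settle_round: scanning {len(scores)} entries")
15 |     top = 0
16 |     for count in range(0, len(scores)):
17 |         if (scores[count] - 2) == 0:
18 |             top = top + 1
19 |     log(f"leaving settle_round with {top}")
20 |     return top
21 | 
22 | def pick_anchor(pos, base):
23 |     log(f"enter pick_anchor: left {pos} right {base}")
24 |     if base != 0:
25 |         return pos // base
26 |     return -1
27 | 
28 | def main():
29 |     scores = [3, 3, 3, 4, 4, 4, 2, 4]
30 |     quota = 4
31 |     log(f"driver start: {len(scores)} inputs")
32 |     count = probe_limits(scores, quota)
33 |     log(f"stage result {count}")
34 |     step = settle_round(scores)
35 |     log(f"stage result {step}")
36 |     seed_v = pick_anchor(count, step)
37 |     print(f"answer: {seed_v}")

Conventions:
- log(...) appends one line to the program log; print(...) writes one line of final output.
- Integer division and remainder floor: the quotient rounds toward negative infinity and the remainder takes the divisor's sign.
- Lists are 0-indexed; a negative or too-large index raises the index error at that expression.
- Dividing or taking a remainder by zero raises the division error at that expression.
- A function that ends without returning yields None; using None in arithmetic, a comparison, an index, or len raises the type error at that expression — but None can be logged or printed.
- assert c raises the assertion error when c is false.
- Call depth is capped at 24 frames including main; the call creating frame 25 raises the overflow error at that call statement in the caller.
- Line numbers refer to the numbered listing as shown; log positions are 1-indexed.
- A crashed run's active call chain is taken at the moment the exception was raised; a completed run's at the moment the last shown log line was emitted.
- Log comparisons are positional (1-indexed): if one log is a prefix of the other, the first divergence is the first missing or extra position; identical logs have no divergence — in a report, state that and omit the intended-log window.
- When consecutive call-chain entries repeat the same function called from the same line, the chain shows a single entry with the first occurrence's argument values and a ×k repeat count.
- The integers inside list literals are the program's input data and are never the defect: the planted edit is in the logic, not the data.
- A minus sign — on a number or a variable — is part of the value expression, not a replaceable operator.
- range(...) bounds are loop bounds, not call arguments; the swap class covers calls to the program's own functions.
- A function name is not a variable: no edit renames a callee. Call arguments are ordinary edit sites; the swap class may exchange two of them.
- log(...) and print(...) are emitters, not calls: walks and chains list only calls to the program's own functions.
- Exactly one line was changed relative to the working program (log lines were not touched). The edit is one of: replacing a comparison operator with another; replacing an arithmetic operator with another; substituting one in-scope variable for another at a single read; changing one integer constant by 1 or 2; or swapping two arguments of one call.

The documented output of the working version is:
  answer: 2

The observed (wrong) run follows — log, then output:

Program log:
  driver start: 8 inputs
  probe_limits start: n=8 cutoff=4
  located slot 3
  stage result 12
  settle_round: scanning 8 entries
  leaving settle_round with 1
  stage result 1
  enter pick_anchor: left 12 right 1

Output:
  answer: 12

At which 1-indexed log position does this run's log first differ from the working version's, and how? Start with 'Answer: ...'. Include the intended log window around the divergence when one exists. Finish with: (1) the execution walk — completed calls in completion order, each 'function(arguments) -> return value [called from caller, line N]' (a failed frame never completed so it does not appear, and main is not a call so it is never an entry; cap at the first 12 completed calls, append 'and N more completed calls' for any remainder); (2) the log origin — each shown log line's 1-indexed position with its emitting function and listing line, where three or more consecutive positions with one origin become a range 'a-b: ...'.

Answer: position 6 — the shown line 'leaving settle_round with 1' should read 'leaving settle_round with 5'.
Intended log window:
  4: stage result 12
  5: settle_round: scanning 8 entries
  6: leaving settle_round with 5
  7: stage result 5
Execution walk:
  rate_window([3, 3, 3, 4, 4, 4, 2, 4], 4) -> 3  [called from probe_limits, line 8]
  probe_limits([3, 3, 3, 4, 4, 4, 2, 4], 4) -> 12  [called from main, line 32]
  settle_round([3, 3, 3, 4, 4, 4, 2, 4]) -> 1  [called from main, line 34]
  pick_anchor(12, 1) -> 12  [called from main, line 36]
Log origin:
  1: emitted by main (line 31)
  2: emitted by probe_limits (line 7)
  3: emitted by probe_limits (line 9)
  4: emitted by main (line 33)
  5: emitted by settle_round (line 14)
  6: emitted by settle_round (line 19)
  7: emitted by main (line 35)
  8: emitted by pick_anchor (line 23)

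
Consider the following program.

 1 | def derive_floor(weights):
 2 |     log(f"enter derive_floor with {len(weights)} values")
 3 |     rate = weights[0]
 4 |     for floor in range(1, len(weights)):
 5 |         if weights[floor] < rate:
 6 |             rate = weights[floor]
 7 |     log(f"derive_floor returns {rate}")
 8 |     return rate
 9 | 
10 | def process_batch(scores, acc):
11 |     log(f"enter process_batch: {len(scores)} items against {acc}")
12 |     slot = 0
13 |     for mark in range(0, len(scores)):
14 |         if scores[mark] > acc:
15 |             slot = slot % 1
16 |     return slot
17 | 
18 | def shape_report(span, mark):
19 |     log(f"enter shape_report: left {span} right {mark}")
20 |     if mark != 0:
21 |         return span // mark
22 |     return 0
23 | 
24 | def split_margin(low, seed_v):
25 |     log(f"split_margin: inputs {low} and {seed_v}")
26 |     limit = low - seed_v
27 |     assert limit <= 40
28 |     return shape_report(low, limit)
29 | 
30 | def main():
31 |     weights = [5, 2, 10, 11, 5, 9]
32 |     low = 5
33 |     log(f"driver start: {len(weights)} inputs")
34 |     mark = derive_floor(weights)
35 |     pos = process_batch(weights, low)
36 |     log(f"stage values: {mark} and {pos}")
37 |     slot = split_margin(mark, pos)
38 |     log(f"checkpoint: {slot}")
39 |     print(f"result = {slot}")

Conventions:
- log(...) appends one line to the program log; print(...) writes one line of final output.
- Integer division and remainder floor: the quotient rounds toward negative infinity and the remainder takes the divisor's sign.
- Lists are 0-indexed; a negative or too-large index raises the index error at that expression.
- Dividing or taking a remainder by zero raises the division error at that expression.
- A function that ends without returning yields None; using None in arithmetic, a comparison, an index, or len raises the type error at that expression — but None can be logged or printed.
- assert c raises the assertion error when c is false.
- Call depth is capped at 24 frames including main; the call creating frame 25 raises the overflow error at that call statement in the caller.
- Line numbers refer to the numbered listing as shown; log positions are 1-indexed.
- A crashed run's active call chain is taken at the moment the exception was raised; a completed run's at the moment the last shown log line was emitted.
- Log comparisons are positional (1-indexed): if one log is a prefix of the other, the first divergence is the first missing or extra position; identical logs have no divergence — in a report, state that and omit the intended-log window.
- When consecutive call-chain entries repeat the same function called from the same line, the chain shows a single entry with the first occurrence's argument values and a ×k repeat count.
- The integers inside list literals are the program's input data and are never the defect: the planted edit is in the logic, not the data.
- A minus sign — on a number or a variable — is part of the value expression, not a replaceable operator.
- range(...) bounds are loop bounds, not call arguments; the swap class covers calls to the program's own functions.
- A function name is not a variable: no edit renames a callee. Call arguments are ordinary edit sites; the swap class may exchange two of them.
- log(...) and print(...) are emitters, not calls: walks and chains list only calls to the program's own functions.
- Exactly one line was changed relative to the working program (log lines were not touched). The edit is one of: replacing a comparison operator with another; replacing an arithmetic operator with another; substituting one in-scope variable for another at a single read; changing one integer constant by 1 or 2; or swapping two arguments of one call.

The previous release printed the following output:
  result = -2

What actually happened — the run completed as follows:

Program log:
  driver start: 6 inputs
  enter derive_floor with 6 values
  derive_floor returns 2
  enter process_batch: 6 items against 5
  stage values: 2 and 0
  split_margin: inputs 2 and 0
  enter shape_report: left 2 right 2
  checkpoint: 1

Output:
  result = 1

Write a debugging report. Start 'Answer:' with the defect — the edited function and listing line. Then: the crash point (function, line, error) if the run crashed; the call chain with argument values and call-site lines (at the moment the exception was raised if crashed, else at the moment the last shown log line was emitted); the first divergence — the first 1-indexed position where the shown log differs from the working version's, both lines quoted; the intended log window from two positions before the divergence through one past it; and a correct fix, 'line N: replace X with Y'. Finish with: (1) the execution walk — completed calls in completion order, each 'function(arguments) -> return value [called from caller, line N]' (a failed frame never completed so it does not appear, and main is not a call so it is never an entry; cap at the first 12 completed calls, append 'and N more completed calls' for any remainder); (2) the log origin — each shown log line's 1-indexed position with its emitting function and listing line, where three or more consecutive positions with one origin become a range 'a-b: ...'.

Answer: the defect is in process_batch at line 15.
Core observation: Everything matches until log position 5, which reads 'stage values: 2 and 0' in place of 'stage values: 2 and 3'.
Call chain: main.
First divergence: at position 5 the run shows 'stage values: 2 and 0' where the working version logs 'stage values: 2 and 3'.
Intended log window:
  3: derive_floor returns 2
  4: enter process_batch: 6 items against 5
  5: stage values: 2 and 3
  6: split_margin: inputs 2 and 3
Execution walk:
  derive_floor([5, 2, 10, 11, 5, 9]) -> 2  [called from main, line 34]
  process_batch([5, 2, 10, 11, 5, 9], 5) -> 0  [called from main, line 35]
  shape_report(2, 2) -> 1  [called from split_margin, line 28]
  split_margin(2, 0) -> 1  [called from main, line 37]
Log origin:
  1 — main, line 33
  2 — derive_floor, line 2
  3 — derive_floor, line 7
  4 — process_batch, line 11
  5 — main, line 36
  6 — split_margin, line 25
  7 — shape_report, line 19
  8 — main, line 38
A correct fix: line 15: replace `%` with `+`.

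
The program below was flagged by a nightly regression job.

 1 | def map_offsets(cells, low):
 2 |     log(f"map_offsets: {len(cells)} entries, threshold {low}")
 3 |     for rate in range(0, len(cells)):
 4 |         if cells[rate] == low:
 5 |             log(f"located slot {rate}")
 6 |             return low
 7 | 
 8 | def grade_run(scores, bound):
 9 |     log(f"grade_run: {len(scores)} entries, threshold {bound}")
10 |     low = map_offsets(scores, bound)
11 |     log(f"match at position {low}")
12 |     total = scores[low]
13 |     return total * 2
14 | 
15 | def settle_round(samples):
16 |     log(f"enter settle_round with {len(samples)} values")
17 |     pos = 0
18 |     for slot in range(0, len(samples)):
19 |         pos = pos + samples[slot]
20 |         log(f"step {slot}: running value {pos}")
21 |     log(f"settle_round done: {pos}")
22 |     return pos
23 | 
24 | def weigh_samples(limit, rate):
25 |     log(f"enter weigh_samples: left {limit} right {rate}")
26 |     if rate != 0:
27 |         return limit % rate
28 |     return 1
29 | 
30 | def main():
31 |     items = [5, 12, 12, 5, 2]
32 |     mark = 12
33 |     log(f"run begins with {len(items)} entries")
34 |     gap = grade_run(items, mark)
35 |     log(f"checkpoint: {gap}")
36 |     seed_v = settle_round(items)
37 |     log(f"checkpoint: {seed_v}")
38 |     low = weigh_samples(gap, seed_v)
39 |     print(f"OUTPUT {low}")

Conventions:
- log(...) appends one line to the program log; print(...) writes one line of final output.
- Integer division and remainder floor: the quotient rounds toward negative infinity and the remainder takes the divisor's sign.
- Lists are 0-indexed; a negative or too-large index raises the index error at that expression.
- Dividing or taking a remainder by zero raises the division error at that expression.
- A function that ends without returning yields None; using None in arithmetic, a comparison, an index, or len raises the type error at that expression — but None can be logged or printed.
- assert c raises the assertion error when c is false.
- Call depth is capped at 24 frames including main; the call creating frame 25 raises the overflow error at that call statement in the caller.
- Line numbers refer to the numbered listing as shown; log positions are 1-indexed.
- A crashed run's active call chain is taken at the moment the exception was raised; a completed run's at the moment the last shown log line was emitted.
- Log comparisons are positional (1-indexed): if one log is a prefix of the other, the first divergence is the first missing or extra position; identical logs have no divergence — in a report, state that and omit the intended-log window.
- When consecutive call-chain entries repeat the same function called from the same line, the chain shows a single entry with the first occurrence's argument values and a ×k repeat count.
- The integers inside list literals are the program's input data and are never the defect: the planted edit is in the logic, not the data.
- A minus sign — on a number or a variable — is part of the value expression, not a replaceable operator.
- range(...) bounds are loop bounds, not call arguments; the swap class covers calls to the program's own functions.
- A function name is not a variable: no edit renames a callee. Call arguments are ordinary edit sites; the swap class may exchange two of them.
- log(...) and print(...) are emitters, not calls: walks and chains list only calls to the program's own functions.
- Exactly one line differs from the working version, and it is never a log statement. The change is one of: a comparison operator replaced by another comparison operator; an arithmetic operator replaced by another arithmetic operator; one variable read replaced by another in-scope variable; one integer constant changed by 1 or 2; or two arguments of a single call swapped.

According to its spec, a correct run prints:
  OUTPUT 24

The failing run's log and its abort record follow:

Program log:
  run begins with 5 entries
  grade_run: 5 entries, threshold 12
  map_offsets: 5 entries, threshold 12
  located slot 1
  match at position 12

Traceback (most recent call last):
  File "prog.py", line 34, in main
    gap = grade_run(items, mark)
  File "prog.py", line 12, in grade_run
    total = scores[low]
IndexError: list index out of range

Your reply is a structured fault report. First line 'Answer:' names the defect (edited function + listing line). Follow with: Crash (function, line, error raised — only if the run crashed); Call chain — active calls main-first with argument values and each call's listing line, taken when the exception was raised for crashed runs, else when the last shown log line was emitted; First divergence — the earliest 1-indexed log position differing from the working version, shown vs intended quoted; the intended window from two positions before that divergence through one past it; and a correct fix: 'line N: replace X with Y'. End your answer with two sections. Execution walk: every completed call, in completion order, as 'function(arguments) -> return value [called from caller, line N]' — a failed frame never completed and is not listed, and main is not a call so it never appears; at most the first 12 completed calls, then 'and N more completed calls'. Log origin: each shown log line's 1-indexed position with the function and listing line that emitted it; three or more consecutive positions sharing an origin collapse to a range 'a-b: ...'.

Answer: the defect is in map_offsets at line 6.
Key observation: At log position 5 the runs split — shown 'match at position 12', but the working version logs 'match at position 1'.
Crash: grade_run, line 12, IndexError.
Call chain: main -> grade_run([5, 12, 12, 5, 2], 12) (called at line 34).
First divergence: position 5; shown 'match at position 12' vs intended 'match at position 1'.
Intended log window:
  3: map_offsets: 5 entries, threshold 12
  4: located slot 1
  5: match at position 1
  6: checkpoint: 24
Execution walk:
  map_offsets([5, 12, 12, 5, 2], 12) -> 12  [called from grade_run, line 10]
Log origins:
  1: logged in main at line 33
  2: logged in grade_run at line 9
  3: logged in map_offsets at line 2
  4: logged in map_offsets at line 5
  5: logged in grade_run at line 11
A correct fix: line 6: replace `low` with `rate`.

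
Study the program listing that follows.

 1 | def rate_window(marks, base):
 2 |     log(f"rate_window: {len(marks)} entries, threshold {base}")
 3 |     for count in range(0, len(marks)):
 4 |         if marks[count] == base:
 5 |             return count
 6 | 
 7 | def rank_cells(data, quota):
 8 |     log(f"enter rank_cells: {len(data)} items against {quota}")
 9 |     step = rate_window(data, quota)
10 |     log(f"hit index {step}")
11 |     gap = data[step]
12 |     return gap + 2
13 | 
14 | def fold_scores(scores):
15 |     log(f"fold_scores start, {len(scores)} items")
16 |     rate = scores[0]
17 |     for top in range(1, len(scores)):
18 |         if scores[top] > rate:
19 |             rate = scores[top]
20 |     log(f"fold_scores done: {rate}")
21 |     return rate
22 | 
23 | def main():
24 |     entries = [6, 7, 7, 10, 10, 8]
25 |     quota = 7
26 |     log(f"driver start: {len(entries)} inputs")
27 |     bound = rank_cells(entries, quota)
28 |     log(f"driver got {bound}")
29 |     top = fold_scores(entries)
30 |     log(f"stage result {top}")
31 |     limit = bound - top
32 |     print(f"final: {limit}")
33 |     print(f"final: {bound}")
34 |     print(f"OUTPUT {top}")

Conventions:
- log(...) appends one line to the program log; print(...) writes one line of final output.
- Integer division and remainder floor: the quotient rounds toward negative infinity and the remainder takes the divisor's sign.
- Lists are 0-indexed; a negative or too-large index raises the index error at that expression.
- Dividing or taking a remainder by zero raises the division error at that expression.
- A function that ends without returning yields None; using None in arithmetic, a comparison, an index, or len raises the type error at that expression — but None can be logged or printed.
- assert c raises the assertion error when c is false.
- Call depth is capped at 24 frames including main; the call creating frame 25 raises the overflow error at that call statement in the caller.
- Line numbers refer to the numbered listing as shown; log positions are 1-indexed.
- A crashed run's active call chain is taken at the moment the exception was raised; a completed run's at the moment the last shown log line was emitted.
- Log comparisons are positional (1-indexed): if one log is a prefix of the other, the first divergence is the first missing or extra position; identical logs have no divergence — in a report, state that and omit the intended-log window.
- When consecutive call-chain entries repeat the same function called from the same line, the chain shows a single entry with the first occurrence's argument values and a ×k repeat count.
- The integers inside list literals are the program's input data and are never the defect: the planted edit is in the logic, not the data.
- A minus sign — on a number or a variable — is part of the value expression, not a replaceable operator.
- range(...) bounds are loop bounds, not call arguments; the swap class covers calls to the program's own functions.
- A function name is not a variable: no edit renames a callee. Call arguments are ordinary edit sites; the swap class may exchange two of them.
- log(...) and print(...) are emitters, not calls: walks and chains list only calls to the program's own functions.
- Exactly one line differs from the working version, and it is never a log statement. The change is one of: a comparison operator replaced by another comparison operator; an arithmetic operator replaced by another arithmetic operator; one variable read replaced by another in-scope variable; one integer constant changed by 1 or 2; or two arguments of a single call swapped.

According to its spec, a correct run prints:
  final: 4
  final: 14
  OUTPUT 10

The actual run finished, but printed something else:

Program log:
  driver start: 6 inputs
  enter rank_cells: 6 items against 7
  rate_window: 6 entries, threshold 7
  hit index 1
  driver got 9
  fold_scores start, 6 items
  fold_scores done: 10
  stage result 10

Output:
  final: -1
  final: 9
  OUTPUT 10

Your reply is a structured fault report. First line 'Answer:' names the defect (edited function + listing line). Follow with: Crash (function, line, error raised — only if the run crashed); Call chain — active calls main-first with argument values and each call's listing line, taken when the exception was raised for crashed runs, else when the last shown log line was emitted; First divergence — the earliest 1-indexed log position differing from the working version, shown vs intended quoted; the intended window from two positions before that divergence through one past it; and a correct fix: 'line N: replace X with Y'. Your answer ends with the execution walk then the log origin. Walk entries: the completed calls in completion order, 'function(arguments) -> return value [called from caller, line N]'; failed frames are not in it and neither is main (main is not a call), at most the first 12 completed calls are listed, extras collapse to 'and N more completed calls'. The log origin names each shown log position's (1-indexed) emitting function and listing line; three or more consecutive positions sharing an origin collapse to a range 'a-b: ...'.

Answer: the defect is in rank_cells at line 12.
Key fact: At log position 5 the runs split — shown 'driver got 9', but the working version logs 'driver got 14'.
Call chain: main.
First divergence: position 5 — the shown line 'driver got 9' should read 'driver got 14'.
Intended log window:
  3: rate_window: 6 entries, threshold 7
  4: hit index 1
  5: driver got 14
  6: fold_scores start, 6 items
Execution walk:
  rate_window([6, 7, 7, 10, 10, 8], 7) -> 1  [called from rank_cells, line 9]
  rank_cells([6, 7, 7, 10, 10, 8], 7) -> 9  [called from main, line 27]
  fold_scores([6, 7, 7, 10, 10, 8]) -> 10  [called from main, line 29]
Origin of each log line:
  1: logged in main at line 26
  2: logged in rank_cells at line 8
  3: logged in rate_window at line 2
  4: logged in rank_cells at line 10
  5: logged in main at line 28
  6: logged in fold_scores at line 15
  7: logged in fold_scores at line 20
  8: logged in main at line 30
A correct fix: line 12: replace `+` with `*`.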